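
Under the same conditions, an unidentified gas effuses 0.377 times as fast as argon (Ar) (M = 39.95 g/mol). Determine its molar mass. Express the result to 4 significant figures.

281.1 g/mol

By Graham's law, rate_X/rate_Ar = √(M_Ar/M_X).
0.377 = √(39.95/M_X)
M_X = 39.95 / 0.377² = 39.95 / 0.1421 = 281.1 g/mol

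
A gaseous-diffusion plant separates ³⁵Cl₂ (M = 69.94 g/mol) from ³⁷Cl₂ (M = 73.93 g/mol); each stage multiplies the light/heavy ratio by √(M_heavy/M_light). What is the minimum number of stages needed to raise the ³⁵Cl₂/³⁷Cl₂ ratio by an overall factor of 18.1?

With α = √(73.93/69.94) per stage, ln α = ½ ln(1.05705) = 0.02774.
Need α^N ≥ 18.1 ⇒ N ≥ ln(18.1) / ln α = 2.896 / 0.02774 = 104.39.
Rounding up, N = 105 stages.

105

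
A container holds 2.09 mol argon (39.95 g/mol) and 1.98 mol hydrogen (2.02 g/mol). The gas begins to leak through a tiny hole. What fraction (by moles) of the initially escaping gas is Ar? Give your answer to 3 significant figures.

Effusion rate of each component ∝ n_i/√M_i (partial pressure × 1/√M).
x_Ar(eff) = (n_Ar/√M_Ar) / (n_Ar/√M_Ar + n_H₂/√M_H₂)
= (2.09/√39.95) / (2.09/√39.95 + 1.98/√2.02) = 0.3307/(0.3307 + 1.393) = 0.192.

0.192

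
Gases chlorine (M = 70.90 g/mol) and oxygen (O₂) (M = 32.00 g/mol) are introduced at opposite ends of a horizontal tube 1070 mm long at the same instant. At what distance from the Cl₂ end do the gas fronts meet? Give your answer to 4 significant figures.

430.0 mm

The fronts meet when d_Cl₂ + d_O₂ = L with d_Cl₂/d_O₂ = √(M_O₂/M_Cl₂) (Graham's law). Here √(M_O₂/M_Cl₂) = √(32.00/70.90) = 0.6718.
With d_Cl₂ + d_O₂ = 1070 mm, d_O₂ = 1070/(1 + 0.6718) = 640.0 mm.
d_Cl₂ = 1070 − 640.0 = 430.0 mm.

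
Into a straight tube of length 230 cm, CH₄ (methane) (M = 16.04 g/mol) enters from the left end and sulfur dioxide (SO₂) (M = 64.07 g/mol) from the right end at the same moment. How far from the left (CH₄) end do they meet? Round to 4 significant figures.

Distances travelled in equal time are proportional to diffusion rates, so d_CH₄/d_SO₂ = √(M_SO₂/M_CH₄) = √(64.07/16.04) = 1.999.
With d_CH₄ + d_SO₂ = 230 cm, d_SO₂ = 230/(1 + 1.999) = 76.70 cm.
d_CH₄ = 230 − 76.70 = 153.3 cm.

153.3 cm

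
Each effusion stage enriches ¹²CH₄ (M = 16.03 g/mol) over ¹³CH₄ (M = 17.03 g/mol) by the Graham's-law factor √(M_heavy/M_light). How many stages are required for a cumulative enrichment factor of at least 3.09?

Per stage α = (17.03/16.03)^(1/2) = 1.06238^0.5, giving ln α = 0.03026.
Need α^N ≥ 3.09 ⇒ N ≥ ln(3.09) / ln α = 1.128 / 0.03026 = 37.29.
Rounding up, N = 38 stages.

38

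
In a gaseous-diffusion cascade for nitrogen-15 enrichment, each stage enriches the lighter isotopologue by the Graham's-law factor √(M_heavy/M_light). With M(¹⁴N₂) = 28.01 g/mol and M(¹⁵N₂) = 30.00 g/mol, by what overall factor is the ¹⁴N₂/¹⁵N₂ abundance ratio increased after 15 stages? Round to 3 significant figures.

The single-stage factor is √(M_heavy/M_light), so 15 stages give [√(30.00/28.01)]^15 = (30.00/28.01)^(15/2).
= 1.07105^(15/2) = 1.67.

1.67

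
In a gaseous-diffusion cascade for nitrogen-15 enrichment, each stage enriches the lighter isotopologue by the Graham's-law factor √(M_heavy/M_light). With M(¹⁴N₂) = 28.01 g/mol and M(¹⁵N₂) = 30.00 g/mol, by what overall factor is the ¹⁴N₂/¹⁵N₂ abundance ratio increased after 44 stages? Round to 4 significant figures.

Each stage multiplies the ratio by α = √(30.00/28.01), so after 44 stages the overall factor is α^44 = (30.00/28.01)^(44/2).
= 1.07105^22 = 4.527.

4.527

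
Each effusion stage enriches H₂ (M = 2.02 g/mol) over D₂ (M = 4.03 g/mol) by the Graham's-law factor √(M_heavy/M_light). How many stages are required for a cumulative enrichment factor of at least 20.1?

With α = √(4.03/2.02) per stage, ln α = ½ ln(1.99505) = 0.3453.
Need α^N ≥ 20.1 ⇒ N ≥ ln(20.1) / ln α = 3.001 / 0.3453 = 8.69.
Rounding up, N = 9 stages.

9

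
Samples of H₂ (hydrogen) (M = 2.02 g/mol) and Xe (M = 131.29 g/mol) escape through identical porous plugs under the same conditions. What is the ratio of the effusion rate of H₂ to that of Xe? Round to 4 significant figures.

8.062

From Graham's law, rate_H₂/rate_Xe = √(M_Xe/M_H₂) = √(131.29/2.02) = √65.00 = 8.062.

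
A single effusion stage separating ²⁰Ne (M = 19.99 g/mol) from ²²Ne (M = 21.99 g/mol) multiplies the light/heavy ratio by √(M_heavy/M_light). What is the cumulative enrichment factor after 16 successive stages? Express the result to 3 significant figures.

2.14

Overall factor = α^16 with α = √(21.99/19.99), i.e. (21.99/19.99)^(16/2).
= 1.10005^8 = 2.14.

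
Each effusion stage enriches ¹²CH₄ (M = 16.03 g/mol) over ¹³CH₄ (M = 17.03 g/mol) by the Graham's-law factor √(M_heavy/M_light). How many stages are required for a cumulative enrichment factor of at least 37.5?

120

With α = √(17.03/16.03) per stage, ln α = ½ ln(1.06238) = 0.03026.
Need α^N ≥ 37.5 ⇒ N ≥ ln(37.5) / ln α = 3.624 / 0.03026 = 119.78.
Rounding up, N = 120 stages.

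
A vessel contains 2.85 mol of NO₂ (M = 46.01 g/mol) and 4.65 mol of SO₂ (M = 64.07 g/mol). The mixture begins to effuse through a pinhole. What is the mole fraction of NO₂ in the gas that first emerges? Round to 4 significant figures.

Each component's effusion rate ∝ (its partial pressure)·(1/√M) ∝ n_i/√M_i.
x_NO₂(eff) = (n_NO₂/√M_NO₂) / (n_NO₂/√M_NO₂ + n_SO₂/√M_SO₂)
= (2.85/√46.01) / (2.85/√46.01 + 4.65/√64.07) = 0.4202/(0.4202 + 0.5809) = 0.4197.

0.4197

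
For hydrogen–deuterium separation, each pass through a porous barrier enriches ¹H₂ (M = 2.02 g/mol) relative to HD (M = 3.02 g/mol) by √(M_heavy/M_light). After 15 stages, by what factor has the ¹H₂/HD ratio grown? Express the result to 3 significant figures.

20.4

The single-stage factor is √(M_heavy/M_light), so 15 stages give [√(3.02/2.02)]^15 = (3.02/2.02)^(15/2).
= 1.49505^(15/2) = 20.4.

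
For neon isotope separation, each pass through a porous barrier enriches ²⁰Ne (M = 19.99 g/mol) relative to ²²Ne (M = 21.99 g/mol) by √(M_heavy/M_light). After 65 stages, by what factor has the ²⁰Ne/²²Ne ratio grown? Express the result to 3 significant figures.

22.2

Overall factor = α^65 with α = √(21.99/19.99), i.e. (21.99/19.99)^(65/2).
= 1.10005^(65/2) = 22.2.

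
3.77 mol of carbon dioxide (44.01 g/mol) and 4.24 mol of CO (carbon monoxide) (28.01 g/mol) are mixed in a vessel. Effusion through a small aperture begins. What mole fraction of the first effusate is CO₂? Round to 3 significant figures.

Effusion rate of each component ∝ n_i/√M_i (partial pressure × 1/√M).
x_CO₂(eff) = (n_CO₂/√M_CO₂) / (n_CO₂/√M_CO₂ + n_CO/√M_CO)
= (3.77/√44.01) / (3.77/√44.01 + 4.24/√28.01) = 0.5683/(0.5683 + 0.8011) = 0.415.

0.415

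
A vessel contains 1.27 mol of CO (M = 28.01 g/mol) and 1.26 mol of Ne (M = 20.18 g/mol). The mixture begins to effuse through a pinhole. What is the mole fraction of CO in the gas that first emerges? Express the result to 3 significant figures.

Each component's effusion rate ∝ (its partial pressure)·(1/√M) ∝ n_i/√M_i.
Mole fraction of CO in the effusate = (n_CO/√M_CO) / (n_CO/√M_CO + n_Ne/√M_Ne)
= (1.27/√28.01) / (1.27/√28.01 + 1.26/√20.18) = 0.2400/(0.2400 + 0.2805) = 0.461.

0.461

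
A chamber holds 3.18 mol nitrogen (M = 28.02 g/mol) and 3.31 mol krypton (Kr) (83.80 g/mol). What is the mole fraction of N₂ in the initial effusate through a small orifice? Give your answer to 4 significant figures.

0.6243

Rate_i ∝ x_i/√M_i (Graham's law weighted by mole fraction), so the effusate composition follows n_i/√M_i.
So x_N₂ in the escaping gas = (n_N₂/√M_N₂) / Σ(n_i/√M_i)
= (3.18/√28.02) / (3.18/√28.02 + 3.31/√83.80) = 0.6007/(0.6007 + 0.3616) = 0.6243.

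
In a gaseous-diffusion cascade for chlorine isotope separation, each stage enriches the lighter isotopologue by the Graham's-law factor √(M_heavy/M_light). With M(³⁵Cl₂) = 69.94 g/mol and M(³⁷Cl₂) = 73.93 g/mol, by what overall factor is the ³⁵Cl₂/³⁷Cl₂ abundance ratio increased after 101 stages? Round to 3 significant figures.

16.5

The single-stage factor is √(M_heavy/M_light), so 101 stages give [√(73.93/69.94)]^101 = (73.93/69.94)^(101/2).
= 1.05705^(101/2) = 16.5.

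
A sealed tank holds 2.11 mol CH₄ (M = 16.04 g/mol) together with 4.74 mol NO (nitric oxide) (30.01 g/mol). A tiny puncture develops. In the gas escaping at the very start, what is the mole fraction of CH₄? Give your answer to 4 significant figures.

0.3785

Effusion rate of each component ∝ n_i/√M_i (partial pressure × 1/√M).
x_CH₄(eff) = (n_CH₄/√M_CH₄) / (n_CH₄/√M_CH₄ + n_NO/√M_NO)
= (2.11/√16.04) / (2.11/√16.04 + 4.74/√30.01) = 0.5268/(0.5268 + 0.8653) = 0.3785.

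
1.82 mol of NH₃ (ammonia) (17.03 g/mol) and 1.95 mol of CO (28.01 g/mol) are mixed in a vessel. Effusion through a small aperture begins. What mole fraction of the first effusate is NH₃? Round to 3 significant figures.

Effusion rate of each component ∝ n_i/√M_i (partial pressure × 1/√M).
Mole fraction of NH₃ in the effusate = (n_NH₃/√M_NH₃) / (n_NH₃/√M_NH₃ + n_CO/√M_CO)
= (1.82/√17.03) / (1.82/√17.03 + 1.95/√28.01) = 0.4410/(0.4410 + 0.3684) = 0.545.

0.545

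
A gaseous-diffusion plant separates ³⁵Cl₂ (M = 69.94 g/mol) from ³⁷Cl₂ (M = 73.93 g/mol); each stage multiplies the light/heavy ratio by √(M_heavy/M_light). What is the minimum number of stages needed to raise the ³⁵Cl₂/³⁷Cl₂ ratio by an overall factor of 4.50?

Per stage α = (73.93/69.94)^(1/2) = 1.05705^0.5, giving ln α = 0.02774.
Need α^N ≥ 4.50 ⇒ N ≥ ln(4.50) / ln α = 1.504 / 0.02774 = 54.22.
Minimum whole number of stages: N = 55.

55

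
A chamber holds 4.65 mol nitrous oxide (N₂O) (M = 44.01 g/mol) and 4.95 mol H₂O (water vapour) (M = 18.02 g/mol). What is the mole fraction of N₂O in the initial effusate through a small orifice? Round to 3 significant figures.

0.375

Rate_i ∝ x_i/√M_i (Graham's law weighted by mole fraction), so the effusate composition follows n_i/√M_i.
Mole fraction of N₂O in the effusate = (n_N₂O/√M_N₂O) / (n_N₂O/√M_N₂O + n_H₂O/√M_H₂O)
= (4.65/√44.01) / (4.65/√44.01 + 4.95/√18.02) = 0.7009/(0.7009 + 1.166) = 0.375.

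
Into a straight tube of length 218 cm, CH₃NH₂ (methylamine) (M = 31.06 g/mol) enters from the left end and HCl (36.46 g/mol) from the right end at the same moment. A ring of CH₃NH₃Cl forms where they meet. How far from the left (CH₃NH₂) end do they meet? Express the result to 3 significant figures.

113 cm

In equal time, each gas travels a distance ∝ its rate ∝ 1/√M, so d_CH₃NH₂/d_HCl = √(M_HCl/M_CH₃NH₂) = √(36.46/31.06) = 1.083.
With d_CH₃NH₂ + d_HCl = 218 cm, d_HCl = 218/(1 + 1.083) = 104.6 cm.
d_CH₃NH₂ = 218 − 104.6 = 113 cm.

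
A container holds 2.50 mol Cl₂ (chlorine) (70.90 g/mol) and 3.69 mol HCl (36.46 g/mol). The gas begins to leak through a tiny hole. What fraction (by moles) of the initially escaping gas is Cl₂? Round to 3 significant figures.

The effusion rate of species i is ∝ p_i/√M_i ∝ n_i/√M_i.
So x_Cl₂ in the escaping gas = (n_Cl₂/√M_Cl₂) / Σ(n_i/√M_i)
= (2.50/√70.90) / (2.50/√70.90 + 3.69/√36.46) = 0.2969/(0.2969 + 0.6111) = 0.327.

0.327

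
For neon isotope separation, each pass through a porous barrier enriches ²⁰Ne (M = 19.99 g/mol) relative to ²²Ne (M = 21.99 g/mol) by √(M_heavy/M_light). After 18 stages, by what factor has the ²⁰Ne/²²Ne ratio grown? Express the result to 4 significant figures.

2.359

After 18 stages the ratio has grown by (√(21.99/19.99))^18 = (21.99/19.99)^(18/2).
= 1.10005^9 = 2.359.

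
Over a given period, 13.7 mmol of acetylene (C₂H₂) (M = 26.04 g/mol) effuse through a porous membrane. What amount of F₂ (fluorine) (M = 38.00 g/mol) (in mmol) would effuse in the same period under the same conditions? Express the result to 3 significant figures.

11.3 mmol

Graham's law gives rate_F₂/rate_C₂H₂ = √(M_C₂H₂/M_F₂) = √(26.04/38.00) = √0.6853 = 0.8278.
So the amount for F₂ is 13.7 × 0.8278 = 11.3 mmol.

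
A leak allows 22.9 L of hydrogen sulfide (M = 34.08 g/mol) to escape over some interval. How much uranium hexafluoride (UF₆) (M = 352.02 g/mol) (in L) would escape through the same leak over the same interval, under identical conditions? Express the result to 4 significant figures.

7.125 L

Using Graham's law: rate_UF₆/rate_H₂S = √(M_H₂S/M_UF₆) = √(34.08/352.02) = √0.09681 = 0.3111.
So the volume for UF₆ is 22.9 × 0.3111 = 7.125 L.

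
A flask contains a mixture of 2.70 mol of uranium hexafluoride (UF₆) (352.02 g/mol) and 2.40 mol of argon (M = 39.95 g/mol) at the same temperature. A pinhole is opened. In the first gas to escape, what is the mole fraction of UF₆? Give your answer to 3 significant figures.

0.275

The effusion rate of species i is ∝ p_i/√M_i ∝ n_i/√M_i.
Mole fraction of UF₆ in the effusate = (n_UF₆/√M_UF₆) / (n_UF₆/√M_UF₆ + n_Ar/√M_Ar)
= (2.70/√352.02) / (2.70/√352.02 + 2.40/√39.95) = 0.1439/(0.1439 + 0.3797) = 0.275.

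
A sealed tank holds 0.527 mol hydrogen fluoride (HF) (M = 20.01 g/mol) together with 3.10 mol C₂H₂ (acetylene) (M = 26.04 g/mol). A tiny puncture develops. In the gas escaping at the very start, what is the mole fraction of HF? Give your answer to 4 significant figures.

Effusion rate of each component ∝ n_i/√M_i (partial pressure × 1/√M).
So x_HF in the escaping gas = (n_HF/√M_HF) / Σ(n_i/√M_i)
= (0.527/√20.01) / (0.527/√20.01 + 3.10/√26.04) = 0.1178/(0.1178 + 0.6075) = 0.1624.

0.1624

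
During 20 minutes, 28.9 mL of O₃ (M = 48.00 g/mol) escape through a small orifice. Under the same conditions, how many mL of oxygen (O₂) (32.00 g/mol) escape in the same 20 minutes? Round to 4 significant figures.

Since effusion rate ∝ 1/√M, rate_O₂/rate_O₃ = √(M_O₃/M_O₂) = √(48.00/32.00) = √1.500 = 1.225.
So the volume for O₂ is 28.9 × 1.225 = 35.40 mL.

35.40 mL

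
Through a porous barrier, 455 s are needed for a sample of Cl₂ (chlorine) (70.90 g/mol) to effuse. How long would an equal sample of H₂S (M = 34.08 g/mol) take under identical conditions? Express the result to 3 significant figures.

315 s

Using Graham's law: t_H₂S/t_Cl₂ = √(M_H₂S/M_Cl₂) = √(34.08/70.90) = √0.4807 = 0.6933.
So the time for H₂S is 455 × 0.6933 = 315 s.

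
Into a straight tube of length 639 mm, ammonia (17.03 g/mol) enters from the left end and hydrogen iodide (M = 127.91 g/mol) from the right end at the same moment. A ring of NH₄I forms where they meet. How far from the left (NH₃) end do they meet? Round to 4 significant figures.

468.2 mm

Graham's law gives d_NH₃/d_HI = rate_NH₃/rate_HI = √(M_HI/M_NH₃) = √(127.91/17.03) = 2.741.
With d_NH₃ + d_HI = 639 mm, d_HI = 639/(1 + 2.741) = 170.8 mm.
d_NH₃ = 639 − 170.8 = 468.2 mm.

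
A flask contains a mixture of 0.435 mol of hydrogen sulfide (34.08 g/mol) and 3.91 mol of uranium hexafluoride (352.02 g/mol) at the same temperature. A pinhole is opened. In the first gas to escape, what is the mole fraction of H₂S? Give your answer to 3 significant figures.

Rate_i ∝ x_i/√M_i (Graham's law weighted by mole fraction), so the effusate composition follows n_i/√M_i.
x_H₂S(eff) = (n_H₂S/√M_H₂S) / (n_H₂S/√M_H₂S + n_UF₆/√M_UF₆)
= (0.435/√34.08) / (0.435/√34.08 + 3.91/√352.02) = 0.07451/(0.07451 + 0.2084) = 0.263.

0.263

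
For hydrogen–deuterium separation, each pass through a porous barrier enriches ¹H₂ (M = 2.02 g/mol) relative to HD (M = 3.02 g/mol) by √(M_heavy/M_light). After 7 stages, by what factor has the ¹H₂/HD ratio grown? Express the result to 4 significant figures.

Each stage multiplies the ratio by α = √(3.02/2.02), so after 7 stages the overall factor is α^7 = (3.02/2.02)^(7/2).
= 1.49505^(7/2) = 4.086.

4.086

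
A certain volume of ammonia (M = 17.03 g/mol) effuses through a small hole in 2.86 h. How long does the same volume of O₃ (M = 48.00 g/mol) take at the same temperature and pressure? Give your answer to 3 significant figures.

4.80 h

From Graham's law, t_O₃/t_NH₃ = √(M_O₃/M_NH₃) = √(48.00/17.03) = √2.819 = 1.679.
So the time for O₃ is 2.86 × 1.679 = 4.80 h.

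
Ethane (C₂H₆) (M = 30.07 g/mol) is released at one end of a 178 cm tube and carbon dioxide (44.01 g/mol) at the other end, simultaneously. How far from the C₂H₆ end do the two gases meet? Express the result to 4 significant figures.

97.45 cm

The fronts meet when d_C₂H₆ + d_CO₂ = L with d_C₂H₆/d_CO₂ = √(M_CO₂/M_C₂H₆) (Graham's law). Here √(M_CO₂/M_C₂H₆) = √(44.01/30.07) = 1.210.
With d_C₂H₆ + d_CO₂ = 178 cm, d_CO₂ = 178/(1 + 1.210) = 80.55 cm.
d_C₂H₆ = 178 − 80.55 = 97.45 cm.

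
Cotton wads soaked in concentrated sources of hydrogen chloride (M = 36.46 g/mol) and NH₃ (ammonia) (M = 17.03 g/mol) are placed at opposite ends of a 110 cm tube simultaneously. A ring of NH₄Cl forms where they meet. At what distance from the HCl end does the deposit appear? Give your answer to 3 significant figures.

44.7 cm

The fronts meet when d_HCl + d_NH₃ = L with d_HCl/d_NH₃ = √(M_NH₃/M_HCl) (Graham's law). Here √(M_NH₃/M_HCl) = √(17.03/36.46) = 0.6834.
With d_HCl + d_NH₃ = 110 cm, d_NH₃ = 110/(1 + 0.6834) = 65.34 cm.
d_HCl = 110 − 65.34 = 44.7 cm.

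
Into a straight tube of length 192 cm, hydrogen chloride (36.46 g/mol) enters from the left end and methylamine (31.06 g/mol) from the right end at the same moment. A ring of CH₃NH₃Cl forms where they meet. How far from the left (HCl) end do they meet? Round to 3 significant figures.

Graham's law gives d_HCl/d_CH₃NH₂ = rate_HCl/rate_CH₃NH₂ = √(M_CH₃NH₂/M_HCl) = √(31.06/36.46) = 0.9230.
With d_HCl + d_CH₃NH₂ = 192 cm, d_CH₃NH₂ = 192/(1 + 0.9230) = 99.85 cm.
d_HCl = 192 − 99.85 = 92.2 cm.

92.2 cm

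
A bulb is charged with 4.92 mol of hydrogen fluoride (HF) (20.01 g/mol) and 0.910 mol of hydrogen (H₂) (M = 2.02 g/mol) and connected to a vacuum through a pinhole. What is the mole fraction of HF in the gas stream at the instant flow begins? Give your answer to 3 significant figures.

The effusion rate of species i is ∝ p_i/√M_i ∝ n_i/√M_i.
So x_HF in the escaping gas = (n_HF/√M_HF) / Σ(n_i/√M_i)
= (4.92/√20.01) / (4.92/√20.01 + 0.910/√2.02) = 1.100/(1.100 + 0.6403) = 0.632.

0.632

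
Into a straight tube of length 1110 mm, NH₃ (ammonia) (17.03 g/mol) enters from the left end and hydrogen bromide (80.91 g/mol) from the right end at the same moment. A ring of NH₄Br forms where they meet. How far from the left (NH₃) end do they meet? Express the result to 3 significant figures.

761 mm

Distances travelled in equal time are proportional to diffusion rates, so d_NH₃/d_HBr = √(M_HBr/M_NH₃) = √(80.91/17.03) = 2.180.
With d_NH₃ + d_HBr = 1110 mm, d_HBr = 1110/(1 + 2.180) = 349.1 mm.
d_NH₃ = 1110 − 349.1 = 761 mm.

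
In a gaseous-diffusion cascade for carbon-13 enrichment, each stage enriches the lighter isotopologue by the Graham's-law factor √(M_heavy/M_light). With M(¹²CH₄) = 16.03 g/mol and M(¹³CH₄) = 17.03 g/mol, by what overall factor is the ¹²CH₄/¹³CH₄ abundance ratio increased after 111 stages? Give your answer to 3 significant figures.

After 111 stages the ratio has grown by (√(17.03/16.03))^111 = (17.03/16.03)^(111/2).
= 1.06238^(111/2) = 28.7.

28.7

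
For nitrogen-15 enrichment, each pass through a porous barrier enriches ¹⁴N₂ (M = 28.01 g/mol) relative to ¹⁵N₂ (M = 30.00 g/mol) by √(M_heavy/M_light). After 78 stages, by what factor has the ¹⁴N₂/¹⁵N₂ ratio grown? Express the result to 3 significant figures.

14.5

Overall factor = α^78 with α = √(30.00/28.01), i.e. (30.00/28.01)^(78/2).
= 1.07105^39 = 14.5.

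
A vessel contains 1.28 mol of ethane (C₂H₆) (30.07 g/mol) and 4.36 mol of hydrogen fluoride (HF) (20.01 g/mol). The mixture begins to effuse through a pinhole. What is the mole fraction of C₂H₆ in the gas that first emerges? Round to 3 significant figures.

Each component's effusion rate ∝ (its partial pressure)·(1/√M) ∝ n_i/√M_i.
Mole fraction of C₂H₆ in the effusate = (n_C₂H₆/√M_C₂H₆) / (n_C₂H₆/√M_C₂H₆ + n_HF/√M_HF)
= (1.28/√30.07) / (1.28/√30.07 + 4.36/√20.01) = 0.2334/(0.2334 + 0.9747) = 0.193.

0.193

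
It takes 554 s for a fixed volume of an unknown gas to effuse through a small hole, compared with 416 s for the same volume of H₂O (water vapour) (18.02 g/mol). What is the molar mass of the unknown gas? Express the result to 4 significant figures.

31.96 g/mol

By Graham's law, t_X/t_H₂O = √(M_X/M_H₂O).
554/416 = 1.332 = √(M_X/18.02)
M_X = 18.02 × 1.332² = 18.02 × 1.774 = 31.96 g/mol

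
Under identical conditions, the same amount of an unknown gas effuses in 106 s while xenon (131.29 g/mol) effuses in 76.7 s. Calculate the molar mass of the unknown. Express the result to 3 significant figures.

From Graham's law, t_X/t_Xe = √(M_X/M_Xe).
106/76.7 = 1.382 = √(M_X/131.29)
M_X = 131.29 × 1.382² = 131.29 × 1.910 = 251 g/mol

251 g/mol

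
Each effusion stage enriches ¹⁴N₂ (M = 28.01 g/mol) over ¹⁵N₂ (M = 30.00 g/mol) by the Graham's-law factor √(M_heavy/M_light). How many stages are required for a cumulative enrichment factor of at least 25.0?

Single-stage factor α = √(30.00/28.01), so ln α = ½ ln(1.07105) = 0.03432.
Need α^N ≥ 25.0 ⇒ N ≥ ln(25.0) / ln α = 3.219 / 0.03432 = 93.80.
So at least 94 stages are needed.

94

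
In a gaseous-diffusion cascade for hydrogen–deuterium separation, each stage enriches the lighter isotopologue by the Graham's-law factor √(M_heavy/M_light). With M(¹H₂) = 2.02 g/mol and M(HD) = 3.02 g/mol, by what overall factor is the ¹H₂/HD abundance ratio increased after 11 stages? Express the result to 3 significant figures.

Each stage multiplies the ratio by α = √(3.02/2.02), so after 11 stages the overall factor is α^11 = (3.02/2.02)^(11/2).
= 1.49505^(11/2) = 9.13.

9.13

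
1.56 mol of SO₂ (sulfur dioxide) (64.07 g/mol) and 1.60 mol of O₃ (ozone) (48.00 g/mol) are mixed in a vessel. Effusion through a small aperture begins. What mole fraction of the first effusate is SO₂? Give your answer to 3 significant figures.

The effusion rate of species i is ∝ p_i/√M_i ∝ n_i/√M_i.
x_SO₂(eff) = (n_SO₂/√M_SO₂) / (n_SO₂/√M_SO₂ + n_O₃/√M_O₃)
= (1.56/√64.07) / (1.56/√64.07 + 1.60/√48.00) = 0.1949/(0.1949 + 0.2309) = 0.458.

0.458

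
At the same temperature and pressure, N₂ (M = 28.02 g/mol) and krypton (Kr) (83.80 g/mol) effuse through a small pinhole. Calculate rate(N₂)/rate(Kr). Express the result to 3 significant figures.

Graham's law gives rate_N₂/rate_Kr = √(M_Kr/M_N₂) = √(83.80/28.02) = √2.991 = 1.73.

1.73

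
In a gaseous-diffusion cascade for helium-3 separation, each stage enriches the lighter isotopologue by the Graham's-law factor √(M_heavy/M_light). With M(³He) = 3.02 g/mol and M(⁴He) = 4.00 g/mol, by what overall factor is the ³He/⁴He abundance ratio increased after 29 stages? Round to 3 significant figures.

After 29 stages the ratio has grown by (√(4.00/3.02))^29 = (4.00/3.02)^(29/2).
= 1.32450^(29/2) = 58.9.

58.9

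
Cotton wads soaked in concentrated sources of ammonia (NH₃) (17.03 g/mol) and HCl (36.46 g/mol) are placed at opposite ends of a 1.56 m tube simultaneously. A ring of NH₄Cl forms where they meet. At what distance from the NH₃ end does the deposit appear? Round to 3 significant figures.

Graham's law gives d_NH₃/d_HCl = rate_NH₃/rate_HCl = √(M_HCl/M_NH₃) = √(36.46/17.03) = 1.463.
With d_NH₃ + d_HCl = 1.56 m, d_HCl = 1.56/(1 + 1.463) = 0.6333 m.
d_NH₃ = 1.56 − 0.6333 = 0.927 m.

0.927 m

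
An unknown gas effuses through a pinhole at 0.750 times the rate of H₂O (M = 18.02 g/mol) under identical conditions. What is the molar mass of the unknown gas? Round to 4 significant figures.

32.04 g/mol

Using Graham's law: rate_X/rate_H₂O = √(M_H₂O/M_X).
0.750 = √(18.02/M_X)
M_X = 18.02 / 0.750² = 18.02 / 0.5625 = 32.04 g/mol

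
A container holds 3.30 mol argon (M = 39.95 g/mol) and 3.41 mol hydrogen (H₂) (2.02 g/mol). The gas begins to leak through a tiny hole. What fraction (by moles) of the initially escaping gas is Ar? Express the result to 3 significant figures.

0.179

Effusion rate of each component ∝ n_i/√M_i (partial pressure × 1/√M).
So x_Ar in the escaping gas = (n_Ar/√M_Ar) / Σ(n_i/√M_i)
= (3.30/√39.95) / (3.30/√39.95 + 3.41/√2.02) = 0.5221/(0.5221 + 2.399) = 0.179.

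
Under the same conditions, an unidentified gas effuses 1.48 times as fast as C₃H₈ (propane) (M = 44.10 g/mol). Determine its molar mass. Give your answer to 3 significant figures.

Graham's law gives rate_X/rate_C₃H₈ = √(M_C₃H₈/M_X).
1.48 = √(44.10/M_X)
M_X = 44.10 / 1.48² = 44.10 / 2.190 = 20.1 g/mol

20.1 g/mol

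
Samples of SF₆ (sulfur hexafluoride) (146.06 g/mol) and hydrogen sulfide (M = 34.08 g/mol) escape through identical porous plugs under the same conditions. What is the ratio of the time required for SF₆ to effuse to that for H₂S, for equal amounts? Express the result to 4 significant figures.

Using Graham's law: t_SF₆/t_H₂S = √(M_SF₆/M_H₂S) = √(146.06/34.08) = √4.286 = 2.070.

2.070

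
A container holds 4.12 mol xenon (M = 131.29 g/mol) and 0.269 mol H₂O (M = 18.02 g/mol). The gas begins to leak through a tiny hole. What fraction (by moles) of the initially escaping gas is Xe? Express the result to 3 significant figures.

Rate_i ∝ x_i/√M_i (Graham's law weighted by mole fraction), so the effusate composition follows n_i/√M_i.
Mole fraction of Xe in the effusate = (n_Xe/√M_Xe) / (n_Xe/√M_Xe + n_H₂O/√M_H₂O)
= (4.12/√131.29) / (4.12/√131.29 + 0.269/√18.02) = 0.3596/(0.3596 + 0.06337) = 0.850.

0.850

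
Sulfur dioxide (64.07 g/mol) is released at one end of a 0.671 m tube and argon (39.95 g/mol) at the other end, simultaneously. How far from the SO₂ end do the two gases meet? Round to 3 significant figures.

The fronts meet when d_SO₂ + d_Ar = L with d_SO₂/d_Ar = √(M_Ar/M_SO₂) (Graham's law). Here √(M_Ar/M_SO₂) = √(39.95/64.07) = 0.7896.
With d_SO₂ + d_Ar = 0.671 m, d_Ar = 0.671/(1 + 0.7896) = 0.3749 m.
d_SO₂ = 0.671 − 0.3749 = 0.296 m.

0.296 m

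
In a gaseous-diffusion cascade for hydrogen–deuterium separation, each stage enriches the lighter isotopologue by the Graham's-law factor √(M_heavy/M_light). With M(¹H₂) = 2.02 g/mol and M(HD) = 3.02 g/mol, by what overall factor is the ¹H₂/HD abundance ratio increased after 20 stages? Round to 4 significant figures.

55.79

Overall factor = α^20 with α = √(3.02/2.02), i.e. (3.02/2.02)^(20/2).
= 1.49505^10 = 55.79.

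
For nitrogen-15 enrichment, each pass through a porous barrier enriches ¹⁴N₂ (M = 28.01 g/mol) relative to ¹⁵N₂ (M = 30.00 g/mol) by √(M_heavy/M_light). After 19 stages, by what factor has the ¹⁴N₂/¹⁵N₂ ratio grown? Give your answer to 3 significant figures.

Overall factor = α^19 with α = √(30.00/28.01), i.e. (30.00/28.01)^(19/2).
= 1.07105^(19/2) = 1.92.

1.92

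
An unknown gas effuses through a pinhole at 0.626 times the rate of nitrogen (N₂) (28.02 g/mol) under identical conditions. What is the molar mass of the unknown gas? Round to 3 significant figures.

71.5 g/mol

By Graham's law, rate_X/rate_N₂ = √(M_N₂/M_X).
0.626 = √(28.02/M_X)
M_X = 28.02 / 0.626² = 28.02 / 0.3919 = 71.5 g/mol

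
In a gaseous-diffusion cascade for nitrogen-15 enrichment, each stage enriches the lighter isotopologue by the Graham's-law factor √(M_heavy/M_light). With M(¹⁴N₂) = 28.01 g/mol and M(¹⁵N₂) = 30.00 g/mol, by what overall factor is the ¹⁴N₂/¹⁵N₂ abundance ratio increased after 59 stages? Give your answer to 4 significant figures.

Each stage multiplies the ratio by α = √(30.00/28.01), so after 59 stages the overall factor is α^59 = (30.00/28.01)^(59/2).
= 1.07105^(59/2) = 7.574.

7.574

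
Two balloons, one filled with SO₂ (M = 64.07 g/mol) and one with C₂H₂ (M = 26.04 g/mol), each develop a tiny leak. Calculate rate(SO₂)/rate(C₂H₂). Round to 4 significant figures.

0.6375

From Graham's law, rate_SO₂/rate_C₂H₂ = √(M_C₂H₂/M_SO₂) = √(26.04/64.07) = √0.4064 = 0.6375.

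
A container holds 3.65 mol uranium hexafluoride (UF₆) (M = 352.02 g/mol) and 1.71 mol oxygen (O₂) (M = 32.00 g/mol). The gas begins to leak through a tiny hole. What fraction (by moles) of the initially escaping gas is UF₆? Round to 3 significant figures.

Each component's effusion rate ∝ (its partial pressure)·(1/√M) ∝ n_i/√M_i.
Mole fraction of UF₆ in the effusate = (n_UF₆/√M_UF₆) / (n_UF₆/√M_UF₆ + n_O₂/√M_O₂)
= (3.65/√352.02) / (3.65/√352.02 + 1.71/√32.00) = 0.1945/(0.1945 + 0.3023) = 0.392.

0.392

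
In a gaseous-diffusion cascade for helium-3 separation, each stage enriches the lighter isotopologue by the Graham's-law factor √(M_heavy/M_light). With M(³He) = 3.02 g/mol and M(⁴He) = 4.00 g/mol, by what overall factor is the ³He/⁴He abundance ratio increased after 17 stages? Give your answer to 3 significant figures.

10.9

Overall factor = α^17 with α = √(4.00/3.02), i.e. (4.00/3.02)^(17/2).
= 1.32450^(17/2) = 10.9.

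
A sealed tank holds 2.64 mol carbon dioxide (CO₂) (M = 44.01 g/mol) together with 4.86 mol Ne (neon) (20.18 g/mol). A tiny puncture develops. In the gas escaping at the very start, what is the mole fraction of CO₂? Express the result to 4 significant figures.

The effusion rate of species i is ∝ p_i/√M_i ∝ n_i/√M_i.
x_CO₂(eff) = (n_CO₂/√M_CO₂) / (n_CO₂/√M_CO₂ + n_Ne/√M_Ne)
= (2.64/√44.01) / (2.64/√44.01 + 4.86/√20.18) = 0.3979/(0.3979 + 1.082) = 0.2689.

0.2689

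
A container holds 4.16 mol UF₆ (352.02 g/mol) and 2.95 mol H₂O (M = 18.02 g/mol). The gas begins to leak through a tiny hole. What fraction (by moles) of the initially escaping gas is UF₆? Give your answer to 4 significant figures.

Rate_i ∝ x_i/√M_i (Graham's law weighted by mole fraction), so the effusate composition follows n_i/√M_i.
Mole fraction of UF₆ in the effusate = (n_UF₆/√M_UF₆) / (n_UF₆/√M_UF₆ + n_H₂O/√M_H₂O)
= (4.16/√352.02) / (4.16/√352.02 + 2.95/√18.02) = 0.2217/(0.2217 + 0.6949) = 0.2419.

0.2419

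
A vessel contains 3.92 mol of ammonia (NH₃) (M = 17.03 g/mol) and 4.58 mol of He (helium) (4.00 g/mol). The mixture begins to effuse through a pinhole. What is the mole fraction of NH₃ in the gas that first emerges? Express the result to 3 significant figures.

0.293

The effusion rate of species i is ∝ p_i/√M_i ∝ n_i/√M_i.
x_NH₃(eff) = (n_NH₃/√M_NH₃) / (n_NH₃/√M_NH₃ + n_He/√M_He)
= (3.92/√17.03) / (3.92/√17.03 + 4.58/√4.00) = 0.9499/(0.9499 + 2.290) = 0.293.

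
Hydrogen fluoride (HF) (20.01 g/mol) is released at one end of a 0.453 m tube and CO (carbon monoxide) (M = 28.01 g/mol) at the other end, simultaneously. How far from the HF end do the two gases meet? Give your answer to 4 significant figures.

Graham's law gives d_HF/d_CO = rate_HF/rate_CO = √(M_CO/M_HF) = √(28.01/20.01) = 1.183.
With d_HF + d_CO = 0.453 m, d_CO = 0.453/(1 + 1.183) = 0.2075 m.
d_HF = 0.453 − 0.2075 = 0.2455 m.

0.2455 m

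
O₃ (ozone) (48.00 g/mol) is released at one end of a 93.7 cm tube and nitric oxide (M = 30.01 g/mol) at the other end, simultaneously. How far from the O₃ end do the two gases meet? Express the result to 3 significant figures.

41.4 cm

In equal time, each gas travels a distance ∝ its rate ∝ 1/√M, so d_O₃/d_NO = √(M_NO/M_O₃) = √(30.01/48.00) = 0.7907.
With d_O₃ + d_NO = 93.7 cm, d_NO = 93.7/(1 + 0.7907) = 52.33 cm.
d_O₃ = 93.7 − 52.33 = 41.4 cm.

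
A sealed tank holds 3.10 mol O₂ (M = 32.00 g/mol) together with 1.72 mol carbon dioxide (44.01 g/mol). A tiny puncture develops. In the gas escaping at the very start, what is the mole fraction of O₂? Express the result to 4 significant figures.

The effusion rate of species i is ∝ p_i/√M_i ∝ n_i/√M_i.
So x_O₂ in the escaping gas = (n_O₂/√M_O₂) / Σ(n_i/√M_i)
= (3.10/√32.00) / (3.10/√32.00 + 1.72/√44.01) = 0.5480/(0.5480 + 0.2593) = 0.6788.

0.6788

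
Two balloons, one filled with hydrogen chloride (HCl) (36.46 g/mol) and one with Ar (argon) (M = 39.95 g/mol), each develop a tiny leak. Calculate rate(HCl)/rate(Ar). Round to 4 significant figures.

1.047

Using Graham's law: rate_HCl/rate_Ar = √(M_Ar/M_HCl) = √(39.95/36.46) = √1.096 = 1.047.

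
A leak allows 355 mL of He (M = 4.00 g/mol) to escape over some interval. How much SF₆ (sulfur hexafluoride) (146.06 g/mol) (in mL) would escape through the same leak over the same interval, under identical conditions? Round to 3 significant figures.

58.7 mL

Using Graham's law: rate_SF₆/rate_He = √(M_He/M_SF₆) = √(4.00/146.06) = √0.02739 = 0.1655.
So the volume for SF₆ is 355 × 0.1655 = 58.7 mL.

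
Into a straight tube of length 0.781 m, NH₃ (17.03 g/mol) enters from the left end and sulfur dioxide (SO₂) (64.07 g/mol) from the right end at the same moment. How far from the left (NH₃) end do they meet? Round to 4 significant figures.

0.5153 m

Graham's law gives d_NH₃/d_SO₂ = rate_NH₃/rate_SO₂ = √(M_SO₂/M_NH₃) = √(64.07/17.03) = 1.940.
With d_NH₃ + d_SO₂ = 0.781 m, d_SO₂ = 0.781/(1 + 1.940) = 0.2657 m.
d_NH₃ = 0.781 − 0.2657 = 0.5153 m.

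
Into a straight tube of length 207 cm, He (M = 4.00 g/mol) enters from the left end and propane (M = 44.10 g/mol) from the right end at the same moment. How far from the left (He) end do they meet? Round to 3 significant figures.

In equal time, each gas travels a distance ∝ its rate ∝ 1/√M, so d_He/d_C₃H₈ = √(M_C₃H₈/M_He) = √(44.10/4.00) = 3.320.
With d_He + d_C₃H₈ = 207 cm, d_C₃H₈ = 207/(1 + 3.320) = 47.91 cm.
d_He = 207 − 47.91 = 159 cm.

159 cm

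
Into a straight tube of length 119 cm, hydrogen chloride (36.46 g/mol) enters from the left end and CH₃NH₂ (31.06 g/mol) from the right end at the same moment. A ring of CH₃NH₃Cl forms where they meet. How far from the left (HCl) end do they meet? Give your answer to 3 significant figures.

57.1 cm

The fronts meet when d_HCl + d_CH₃NH₂ = L with d_HCl/d_CH₃NH₂ = √(M_CH₃NH₂/M_HCl) (Graham's law). Here √(M_CH₃NH₂/M_HCl) = √(31.06/36.46) = 0.9230.
With d_HCl + d_CH₃NH₂ = 119 cm, d_CH₃NH₂ = 119/(1 + 0.9230) = 61.88 cm.
d_HCl = 119 − 61.88 = 57.1 cm.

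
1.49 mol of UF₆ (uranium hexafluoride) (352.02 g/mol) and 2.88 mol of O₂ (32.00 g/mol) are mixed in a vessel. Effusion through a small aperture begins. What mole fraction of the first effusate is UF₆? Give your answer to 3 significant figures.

0.135

Effusion rate of each component ∝ n_i/√M_i (partial pressure × 1/√M).
x_UF₆(eff) = (n_UF₆/√M_UF₆) / (n_UF₆/√M_UF₆ + n_O₂/√M_O₂)
= (1.49/√352.02) / (1.49/√352.02 + 2.88/√32.00) = 0.07942/(0.07942 + 0.5091) = 0.135.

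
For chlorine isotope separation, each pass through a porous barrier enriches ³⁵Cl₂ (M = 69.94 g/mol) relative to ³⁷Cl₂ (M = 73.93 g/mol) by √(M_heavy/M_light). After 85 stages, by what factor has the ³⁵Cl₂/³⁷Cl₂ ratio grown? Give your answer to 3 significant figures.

Overall factor = α^85 with α = √(73.93/69.94), i.e. (73.93/69.94)^(85/2).
= 1.05705^(85/2) = 10.6.

10.6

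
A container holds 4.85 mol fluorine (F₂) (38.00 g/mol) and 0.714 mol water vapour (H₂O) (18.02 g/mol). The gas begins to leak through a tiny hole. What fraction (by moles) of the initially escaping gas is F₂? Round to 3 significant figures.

The effusion rate of species i is ∝ p_i/√M_i ∝ n_i/√M_i.
Mole fraction of F₂ in the effusate = (n_F₂/√M_F₂) / (n_F₂/√M_F₂ + n_H₂O/√M_H₂O)
= (4.85/√38.00) / (4.85/√38.00 + 0.714/√18.02) = 0.7868/(0.7868 + 0.1682) = 0.824.

0.824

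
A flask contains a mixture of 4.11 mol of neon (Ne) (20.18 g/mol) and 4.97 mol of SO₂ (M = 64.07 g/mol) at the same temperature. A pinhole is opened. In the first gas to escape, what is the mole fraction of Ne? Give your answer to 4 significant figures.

0.5957

The effusion rate of species i is ∝ p_i/√M_i ∝ n_i/√M_i.
Mole fraction of Ne in the effusate = (n_Ne/√M_Ne) / (n_Ne/√M_Ne + n_SO₂/√M_SO₂)
= (4.11/√20.18) / (4.11/√20.18 + 4.97/√64.07) = 0.9149/(0.9149 + 0.6209) = 0.5957.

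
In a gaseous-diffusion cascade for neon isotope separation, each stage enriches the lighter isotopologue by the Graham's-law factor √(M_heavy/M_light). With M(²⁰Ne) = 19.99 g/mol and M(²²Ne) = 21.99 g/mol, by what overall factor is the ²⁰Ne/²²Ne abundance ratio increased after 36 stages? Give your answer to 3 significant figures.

Overall factor = α^36 with α = √(21.99/19.99), i.e. (21.99/19.99)^(36/2).
= 1.10005^18 = 5.56.

5.56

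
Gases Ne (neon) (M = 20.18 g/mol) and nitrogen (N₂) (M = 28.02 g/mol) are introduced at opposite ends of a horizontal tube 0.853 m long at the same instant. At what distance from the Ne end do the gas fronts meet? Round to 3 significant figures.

0.461 m

The fronts meet when d_Ne + d_N₂ = L with d_Ne/d_N₂ = √(M_N₂/M_Ne) (Graham's law). Here √(M_N₂/M_Ne) = √(28.02/20.18) = 1.178.
With d_Ne + d_N₂ = 0.853 m, d_N₂ = 0.853/(1 + 1.178) = 0.3916 m.
d_Ne = 0.853 − 0.3916 = 0.461 m.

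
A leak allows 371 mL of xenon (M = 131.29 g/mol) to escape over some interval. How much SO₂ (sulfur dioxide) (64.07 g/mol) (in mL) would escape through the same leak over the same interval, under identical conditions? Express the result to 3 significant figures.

531 mL

Using Graham's law: rate_SO₂/rate_Xe = √(M_Xe/M_SO₂) = √(131.29/64.07) = √2.049 = 1.431.
So the volume for SO₂ is 371 × 1.431 = 531 mL.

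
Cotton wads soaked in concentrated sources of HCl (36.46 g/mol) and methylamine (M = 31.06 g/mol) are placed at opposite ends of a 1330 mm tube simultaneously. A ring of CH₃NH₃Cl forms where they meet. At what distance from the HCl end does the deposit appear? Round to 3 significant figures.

638 mm

The fronts meet when d_HCl + d_CH₃NH₂ = L with d_HCl/d_CH₃NH₂ = √(M_CH₃NH₂/M_HCl) (Graham's law). Here √(M_CH₃NH₂/M_HCl) = √(31.06/36.46) = 0.9230.
With d_HCl + d_CH₃NH₂ = 1330 mm, d_CH₃NH₂ = 1330/(1 + 0.9230) = 691.6 mm.
d_HCl = 1330 − 691.6 = 638 mm.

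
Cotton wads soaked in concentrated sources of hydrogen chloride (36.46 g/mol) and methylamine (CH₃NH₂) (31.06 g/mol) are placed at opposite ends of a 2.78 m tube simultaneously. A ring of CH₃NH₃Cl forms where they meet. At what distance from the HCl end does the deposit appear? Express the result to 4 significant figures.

1.334 m

Graham's law gives d_HCl/d_CH₃NH₂ = rate_HCl/rate_CH₃NH₂ = √(M_CH₃NH₂/M_HCl) = √(31.06/36.46) = 0.9230.
With d_HCl + d_CH₃NH₂ = 2.78 m, d_CH₃NH₂ = 2.78/(1 + 0.9230) = 1.446 m.
d_HCl = 2.78 − 1.446 = 1.334 m.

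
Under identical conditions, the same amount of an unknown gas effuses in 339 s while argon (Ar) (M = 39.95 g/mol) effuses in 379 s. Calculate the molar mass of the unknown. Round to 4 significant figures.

Graham's law gives t_X/t_Ar = √(M_X/M_Ar).
339/379 = 0.8945 = √(M_X/39.95)
M_X = 39.95 × 0.8945² = 39.95 × 0.8001 = 31.96 g/mol

31.96 g/mol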